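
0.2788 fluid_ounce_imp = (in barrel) 4.983e-05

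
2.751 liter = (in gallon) 0.7267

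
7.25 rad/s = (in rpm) 69.23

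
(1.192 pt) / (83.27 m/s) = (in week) 8.35e-12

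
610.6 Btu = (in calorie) 1.54e+05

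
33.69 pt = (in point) 33.69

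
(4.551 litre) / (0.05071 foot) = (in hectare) 2.944e-05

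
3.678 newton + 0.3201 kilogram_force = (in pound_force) 1.533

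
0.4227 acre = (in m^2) 1711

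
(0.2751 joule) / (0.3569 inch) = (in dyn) 3.035e+06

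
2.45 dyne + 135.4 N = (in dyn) 1.354e+07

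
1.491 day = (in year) 0.004085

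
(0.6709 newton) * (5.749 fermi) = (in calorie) 9.218e-16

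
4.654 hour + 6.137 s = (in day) 0.194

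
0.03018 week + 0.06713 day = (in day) 0.2784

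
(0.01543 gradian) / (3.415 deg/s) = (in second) 0.004066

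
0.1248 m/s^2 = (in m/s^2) 0.1248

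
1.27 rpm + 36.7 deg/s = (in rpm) 7.387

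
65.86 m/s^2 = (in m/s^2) 65.86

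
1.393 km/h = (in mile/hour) 0.8656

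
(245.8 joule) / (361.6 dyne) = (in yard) 7.434e+04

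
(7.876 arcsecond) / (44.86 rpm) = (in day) 9.408e-11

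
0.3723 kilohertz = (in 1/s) 372.3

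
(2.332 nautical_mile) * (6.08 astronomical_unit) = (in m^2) 3.928e+15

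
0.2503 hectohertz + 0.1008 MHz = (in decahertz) 1.008e+04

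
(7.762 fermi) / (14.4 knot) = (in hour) 2.911e-19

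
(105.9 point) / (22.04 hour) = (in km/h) 1.695e-06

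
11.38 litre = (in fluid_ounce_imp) 400.5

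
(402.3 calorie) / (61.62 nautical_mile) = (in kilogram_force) 0.001504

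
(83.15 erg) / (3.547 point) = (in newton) 0.006645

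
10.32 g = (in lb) 0.02275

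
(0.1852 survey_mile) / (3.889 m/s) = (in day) 0.000887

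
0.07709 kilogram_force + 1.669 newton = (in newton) 2.425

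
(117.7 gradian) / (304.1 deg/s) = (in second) 0.3483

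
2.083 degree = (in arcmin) 125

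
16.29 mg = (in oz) 0.0005746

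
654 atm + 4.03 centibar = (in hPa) 6.627e+05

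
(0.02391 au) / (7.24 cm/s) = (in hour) 1.372e+07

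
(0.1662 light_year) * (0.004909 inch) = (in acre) 4.845e+07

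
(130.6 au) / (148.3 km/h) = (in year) 1.504e+04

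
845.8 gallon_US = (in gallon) 845.8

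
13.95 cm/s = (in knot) 0.2712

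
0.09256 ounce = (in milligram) 2624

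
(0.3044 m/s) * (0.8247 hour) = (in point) 2.562e+06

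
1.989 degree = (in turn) 0.005525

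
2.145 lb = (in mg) 9.73e+05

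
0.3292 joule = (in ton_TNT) 7.868e-11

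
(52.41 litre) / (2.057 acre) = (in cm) 0.0006296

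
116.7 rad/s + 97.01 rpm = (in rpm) 1211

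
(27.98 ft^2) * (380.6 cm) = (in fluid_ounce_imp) 3.482e+05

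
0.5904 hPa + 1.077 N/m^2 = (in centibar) 0.06012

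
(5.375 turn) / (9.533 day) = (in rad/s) 4.1e-05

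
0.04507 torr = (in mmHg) 0.04507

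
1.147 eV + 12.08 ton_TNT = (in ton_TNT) 12.08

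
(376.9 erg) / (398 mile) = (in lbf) 1.323e-11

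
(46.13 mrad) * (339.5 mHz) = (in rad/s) 0.01566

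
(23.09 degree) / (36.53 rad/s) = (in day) 1.277e-07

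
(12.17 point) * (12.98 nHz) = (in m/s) 5.573e-11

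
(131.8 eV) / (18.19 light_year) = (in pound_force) 2.759e-35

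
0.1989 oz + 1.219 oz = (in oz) 1.418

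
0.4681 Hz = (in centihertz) 46.81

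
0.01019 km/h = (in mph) 0.006332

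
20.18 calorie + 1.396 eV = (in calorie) 20.18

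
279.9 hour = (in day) 11.66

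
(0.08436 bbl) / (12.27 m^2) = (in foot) 0.003586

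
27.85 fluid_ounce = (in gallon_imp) 0.1812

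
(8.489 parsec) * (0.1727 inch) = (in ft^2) 1.237e+16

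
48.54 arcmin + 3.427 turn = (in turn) 3.429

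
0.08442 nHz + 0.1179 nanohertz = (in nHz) 0.2023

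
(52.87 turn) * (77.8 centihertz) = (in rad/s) 258.4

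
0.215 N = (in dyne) 2.15e+04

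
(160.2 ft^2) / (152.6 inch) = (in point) 1.088e+04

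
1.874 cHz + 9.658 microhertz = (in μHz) 1.875e+04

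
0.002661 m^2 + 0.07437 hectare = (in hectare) 0.07437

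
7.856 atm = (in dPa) 7.96e+06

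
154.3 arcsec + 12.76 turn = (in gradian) 5104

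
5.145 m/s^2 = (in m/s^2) 5.145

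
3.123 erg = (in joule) 3.123e-07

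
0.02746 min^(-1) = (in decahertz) 4.577e-05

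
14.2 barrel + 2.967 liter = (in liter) 2261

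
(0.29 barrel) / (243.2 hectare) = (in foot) 6.22e-08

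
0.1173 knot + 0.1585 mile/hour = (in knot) 0.255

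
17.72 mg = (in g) 0.01772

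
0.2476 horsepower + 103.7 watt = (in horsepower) 0.3867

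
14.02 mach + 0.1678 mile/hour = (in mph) 1.068e+04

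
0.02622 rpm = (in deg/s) 0.1573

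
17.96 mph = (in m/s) 8.029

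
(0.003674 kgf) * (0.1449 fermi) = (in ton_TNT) 1.248e-27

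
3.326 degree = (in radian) 0.05805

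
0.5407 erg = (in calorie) 1.292e-08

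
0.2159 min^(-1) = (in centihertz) 0.3598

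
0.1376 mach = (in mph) 104.8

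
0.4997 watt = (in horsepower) 0.0006701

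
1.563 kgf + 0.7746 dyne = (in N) 15.33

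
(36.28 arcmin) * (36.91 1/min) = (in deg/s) 0.372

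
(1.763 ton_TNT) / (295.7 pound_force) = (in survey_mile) 3485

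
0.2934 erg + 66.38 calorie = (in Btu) 0.2632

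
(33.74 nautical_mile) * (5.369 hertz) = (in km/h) 1.208e+06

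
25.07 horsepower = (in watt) 1.869e+04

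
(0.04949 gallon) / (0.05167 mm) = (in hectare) 0.0003626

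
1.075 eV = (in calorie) 4.116e-20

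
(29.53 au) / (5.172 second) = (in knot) 1.66e+12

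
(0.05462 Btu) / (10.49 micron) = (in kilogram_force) 5.602e+05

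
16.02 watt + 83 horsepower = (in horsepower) 83.02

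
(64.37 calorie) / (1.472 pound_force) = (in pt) 1.166e+05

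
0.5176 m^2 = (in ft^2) 5.571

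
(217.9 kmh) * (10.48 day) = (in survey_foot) 1.798e+08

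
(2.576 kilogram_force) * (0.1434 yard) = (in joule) 3.312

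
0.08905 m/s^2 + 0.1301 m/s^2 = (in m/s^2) 0.2192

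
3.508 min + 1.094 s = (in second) 211.6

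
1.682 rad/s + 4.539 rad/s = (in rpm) 59.41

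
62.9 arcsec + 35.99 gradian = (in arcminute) 1945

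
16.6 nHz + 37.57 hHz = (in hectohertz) 37.57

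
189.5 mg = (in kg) 0.0001895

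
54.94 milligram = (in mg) 54.94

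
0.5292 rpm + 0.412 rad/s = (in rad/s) 0.4674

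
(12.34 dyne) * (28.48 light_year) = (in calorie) 7.947e+12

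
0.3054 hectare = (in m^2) 3054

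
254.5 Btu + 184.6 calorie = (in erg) 2.693e+12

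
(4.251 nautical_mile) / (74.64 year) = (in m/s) 3.345e-06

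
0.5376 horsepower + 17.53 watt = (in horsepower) 0.5611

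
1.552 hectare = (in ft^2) 1.671e+05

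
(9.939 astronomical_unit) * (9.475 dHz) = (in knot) 2.738e+12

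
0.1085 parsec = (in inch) 1.318e+17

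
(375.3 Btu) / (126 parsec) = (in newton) 1.018e-13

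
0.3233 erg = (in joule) 3.233e-08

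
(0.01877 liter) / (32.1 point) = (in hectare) 1.658e-07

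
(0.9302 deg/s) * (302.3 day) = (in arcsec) 8.746e+10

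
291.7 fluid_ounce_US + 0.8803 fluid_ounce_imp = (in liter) 8.652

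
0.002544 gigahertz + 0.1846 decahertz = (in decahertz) 2.544e+05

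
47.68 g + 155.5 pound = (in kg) 70.58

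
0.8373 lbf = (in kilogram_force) 0.3798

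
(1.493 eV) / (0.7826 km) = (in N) 3.057e-22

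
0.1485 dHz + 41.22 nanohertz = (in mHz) 14.85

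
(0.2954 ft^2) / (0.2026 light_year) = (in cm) 1.432e-15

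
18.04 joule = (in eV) 1.126e+20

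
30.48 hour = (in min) 1829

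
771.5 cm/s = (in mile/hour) 17.26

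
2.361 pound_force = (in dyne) 1.05e+06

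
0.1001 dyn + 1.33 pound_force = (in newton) 5.916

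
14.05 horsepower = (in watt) 1.048e+04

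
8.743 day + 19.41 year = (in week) 1013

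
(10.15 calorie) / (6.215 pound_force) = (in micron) 1.536e+06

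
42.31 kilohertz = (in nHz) 4.231e+13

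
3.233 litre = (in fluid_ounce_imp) 113.8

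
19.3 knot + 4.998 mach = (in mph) 3829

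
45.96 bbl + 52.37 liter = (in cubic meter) 7.359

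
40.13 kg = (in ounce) 1416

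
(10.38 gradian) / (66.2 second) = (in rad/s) 0.002463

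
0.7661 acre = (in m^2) 3100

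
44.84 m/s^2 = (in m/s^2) 44.84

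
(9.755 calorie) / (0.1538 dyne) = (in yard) 2.902e+07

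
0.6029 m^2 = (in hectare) 6.029e-05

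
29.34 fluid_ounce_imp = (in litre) 0.8336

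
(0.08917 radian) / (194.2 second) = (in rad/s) 0.0004592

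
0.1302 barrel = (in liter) 20.7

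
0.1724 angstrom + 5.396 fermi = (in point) 4.888e-08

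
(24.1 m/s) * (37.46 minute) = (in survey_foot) 1.777e+05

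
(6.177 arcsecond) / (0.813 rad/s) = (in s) 3.684e-05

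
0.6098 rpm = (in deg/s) 3.659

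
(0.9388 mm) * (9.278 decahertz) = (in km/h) 0.3136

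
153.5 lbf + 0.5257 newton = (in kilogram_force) 69.68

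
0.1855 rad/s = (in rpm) 1.771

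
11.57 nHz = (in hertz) 1.157e-08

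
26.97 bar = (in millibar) 2.697e+04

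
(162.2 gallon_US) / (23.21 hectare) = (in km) 2.645e-09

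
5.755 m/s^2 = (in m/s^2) 5.755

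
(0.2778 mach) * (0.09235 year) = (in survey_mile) 1.712e+05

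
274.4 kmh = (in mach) 0.2239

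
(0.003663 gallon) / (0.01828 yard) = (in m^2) 0.0008295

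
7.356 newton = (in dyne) 7.356e+05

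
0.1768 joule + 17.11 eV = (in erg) 1.768e+06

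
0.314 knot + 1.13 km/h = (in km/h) 1.712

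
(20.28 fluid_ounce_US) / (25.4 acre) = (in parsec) 1.891e-25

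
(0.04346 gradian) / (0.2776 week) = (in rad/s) 4.066e-09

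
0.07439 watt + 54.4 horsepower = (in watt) 4.057e+04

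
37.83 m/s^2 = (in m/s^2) 37.83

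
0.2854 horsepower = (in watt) 212.8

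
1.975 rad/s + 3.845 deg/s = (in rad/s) 2.042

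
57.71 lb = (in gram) 2.618e+04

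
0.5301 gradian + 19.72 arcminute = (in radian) 0.01406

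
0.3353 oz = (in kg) 0.009506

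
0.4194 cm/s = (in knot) 0.008152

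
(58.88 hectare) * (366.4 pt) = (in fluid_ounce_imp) 2.679e+09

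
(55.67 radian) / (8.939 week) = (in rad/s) 1.03e-05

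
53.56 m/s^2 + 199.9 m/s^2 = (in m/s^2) 253.5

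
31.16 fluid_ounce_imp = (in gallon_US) 0.2339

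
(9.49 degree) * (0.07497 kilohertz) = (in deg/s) 711.5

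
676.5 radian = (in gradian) 4.307e+04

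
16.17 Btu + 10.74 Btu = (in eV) 1.772e+23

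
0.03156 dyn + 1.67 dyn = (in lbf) 3.825e-06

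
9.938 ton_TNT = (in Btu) 3.941e+07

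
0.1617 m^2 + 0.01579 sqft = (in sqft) 1.756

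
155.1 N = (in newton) 155.1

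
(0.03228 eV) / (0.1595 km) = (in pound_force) 7.289e-24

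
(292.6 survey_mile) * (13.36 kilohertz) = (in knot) 1.223e+10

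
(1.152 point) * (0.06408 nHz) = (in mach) 7.648e-17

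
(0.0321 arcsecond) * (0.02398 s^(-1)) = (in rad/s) 3.732e-09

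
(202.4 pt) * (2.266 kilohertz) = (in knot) 314.5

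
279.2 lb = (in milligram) 1.266e+08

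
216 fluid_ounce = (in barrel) 0.04018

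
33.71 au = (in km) 5.043e+09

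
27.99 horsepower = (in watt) 2.087e+04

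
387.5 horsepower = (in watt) 2.89e+05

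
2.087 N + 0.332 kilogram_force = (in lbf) 1.201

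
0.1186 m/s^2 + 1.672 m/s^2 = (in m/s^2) 1.791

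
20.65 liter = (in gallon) 5.455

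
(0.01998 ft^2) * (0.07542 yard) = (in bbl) 0.0008052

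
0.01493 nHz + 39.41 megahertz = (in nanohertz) 3.941e+16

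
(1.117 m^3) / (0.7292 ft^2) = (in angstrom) 1.649e+11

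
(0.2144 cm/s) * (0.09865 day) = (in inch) 719.5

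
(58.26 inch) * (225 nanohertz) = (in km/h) 1.199e-06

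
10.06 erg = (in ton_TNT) 2.404e-16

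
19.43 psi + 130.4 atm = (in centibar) 1.335e+04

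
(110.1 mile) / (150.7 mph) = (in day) 0.03044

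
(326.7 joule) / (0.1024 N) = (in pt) 9.044e+06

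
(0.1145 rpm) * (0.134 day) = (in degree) 7954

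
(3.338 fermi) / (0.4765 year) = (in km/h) 7.997e-22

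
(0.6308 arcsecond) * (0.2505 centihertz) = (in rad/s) 7.661e-09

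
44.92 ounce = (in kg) 1.273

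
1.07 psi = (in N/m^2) 7377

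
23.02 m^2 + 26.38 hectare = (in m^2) 2.638e+05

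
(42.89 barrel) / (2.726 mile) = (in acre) 3.841e-07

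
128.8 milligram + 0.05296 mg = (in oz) 0.004545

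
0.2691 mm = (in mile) 1.672e-07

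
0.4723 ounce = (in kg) 0.01339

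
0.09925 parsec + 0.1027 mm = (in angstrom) 3.063e+25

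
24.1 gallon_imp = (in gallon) 28.94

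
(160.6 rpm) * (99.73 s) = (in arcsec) 3.46e+08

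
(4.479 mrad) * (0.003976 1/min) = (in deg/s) 1.701e-05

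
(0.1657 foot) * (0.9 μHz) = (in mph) 1.017e-07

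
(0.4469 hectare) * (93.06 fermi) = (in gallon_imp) 9.148e-08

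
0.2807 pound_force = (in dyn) 1.249e+05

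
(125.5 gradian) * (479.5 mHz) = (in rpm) 9.027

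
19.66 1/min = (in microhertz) 3.277e+05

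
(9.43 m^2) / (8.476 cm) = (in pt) 3.154e+05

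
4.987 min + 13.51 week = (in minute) 1.362e+05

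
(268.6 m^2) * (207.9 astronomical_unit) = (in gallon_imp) 1.838e+18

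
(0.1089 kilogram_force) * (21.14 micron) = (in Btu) 2.14e-08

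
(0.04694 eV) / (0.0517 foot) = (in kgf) 4.867e-20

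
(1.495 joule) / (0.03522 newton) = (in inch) 1671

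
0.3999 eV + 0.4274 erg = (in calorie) 1.022e-08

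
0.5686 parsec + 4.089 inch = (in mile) 1.09e+13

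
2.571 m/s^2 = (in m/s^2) 2.571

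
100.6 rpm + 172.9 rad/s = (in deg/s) 1.051e+04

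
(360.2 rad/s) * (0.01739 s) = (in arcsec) 1.292e+06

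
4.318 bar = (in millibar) 4318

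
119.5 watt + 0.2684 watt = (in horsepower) 0.1606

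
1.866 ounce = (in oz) 1.866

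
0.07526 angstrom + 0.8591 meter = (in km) 0.0008591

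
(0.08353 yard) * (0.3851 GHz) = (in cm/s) 2.941e+09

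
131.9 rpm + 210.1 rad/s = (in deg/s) 1.283e+04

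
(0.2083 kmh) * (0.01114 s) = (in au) 4.309e-15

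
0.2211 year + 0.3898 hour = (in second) 6.974e+06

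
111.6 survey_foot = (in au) 2.274e-10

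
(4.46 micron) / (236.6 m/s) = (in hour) 5.236e-12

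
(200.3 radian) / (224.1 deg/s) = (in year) 1.624e-06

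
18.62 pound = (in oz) 297.9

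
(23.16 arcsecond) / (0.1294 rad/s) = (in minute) 1.446e-05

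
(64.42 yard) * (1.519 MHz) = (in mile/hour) 2.002e+08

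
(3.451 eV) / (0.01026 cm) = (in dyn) 5.389e-10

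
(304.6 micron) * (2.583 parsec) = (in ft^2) 2.613e+14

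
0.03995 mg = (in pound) 8.807e-08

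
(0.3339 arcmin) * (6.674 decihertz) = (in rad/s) 6.482e-05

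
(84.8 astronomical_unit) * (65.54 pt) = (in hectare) 2.933e+07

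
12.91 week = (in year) 0.2476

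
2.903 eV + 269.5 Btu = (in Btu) 269.5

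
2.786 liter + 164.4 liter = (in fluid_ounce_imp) 5884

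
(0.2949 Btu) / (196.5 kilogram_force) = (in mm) 161.5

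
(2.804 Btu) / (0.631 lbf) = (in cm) 1.054e+05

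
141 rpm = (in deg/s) 846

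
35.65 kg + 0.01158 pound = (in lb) 78.61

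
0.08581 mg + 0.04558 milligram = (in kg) 1.314e-07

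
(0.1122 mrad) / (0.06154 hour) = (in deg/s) 2.902e-05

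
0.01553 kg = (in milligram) 1.553e+04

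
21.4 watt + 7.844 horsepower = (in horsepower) 7.873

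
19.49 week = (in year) 0.3738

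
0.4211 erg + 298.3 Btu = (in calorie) 7.522e+04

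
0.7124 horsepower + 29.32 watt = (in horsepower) 0.7517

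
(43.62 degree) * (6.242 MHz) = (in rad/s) 4.752e+06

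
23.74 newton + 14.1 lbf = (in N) 86.46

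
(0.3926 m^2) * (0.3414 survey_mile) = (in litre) 2.157e+05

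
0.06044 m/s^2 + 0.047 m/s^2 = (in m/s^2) 0.1074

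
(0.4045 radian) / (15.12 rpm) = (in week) 4.224e-07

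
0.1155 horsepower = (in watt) 86.13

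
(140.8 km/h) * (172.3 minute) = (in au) 2.703e-06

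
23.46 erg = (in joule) 2.346e-06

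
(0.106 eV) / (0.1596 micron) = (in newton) 1.064e-13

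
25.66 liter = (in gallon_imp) 5.644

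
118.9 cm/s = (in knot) 2.311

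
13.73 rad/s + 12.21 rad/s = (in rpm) 247.7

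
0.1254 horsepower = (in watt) 93.51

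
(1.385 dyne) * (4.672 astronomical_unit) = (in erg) 9.68e+13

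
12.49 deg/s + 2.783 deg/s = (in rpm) 2.546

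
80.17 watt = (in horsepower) 0.1075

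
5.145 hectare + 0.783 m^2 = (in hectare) 5.145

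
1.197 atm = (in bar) 1.213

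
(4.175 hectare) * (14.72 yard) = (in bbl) 3.535e+06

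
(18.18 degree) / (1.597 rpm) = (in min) 0.03162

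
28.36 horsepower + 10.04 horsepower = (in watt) 2.863e+04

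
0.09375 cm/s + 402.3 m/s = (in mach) 1.182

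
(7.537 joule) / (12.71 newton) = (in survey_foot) 1.946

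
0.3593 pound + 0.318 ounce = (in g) 172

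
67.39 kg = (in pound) 148.6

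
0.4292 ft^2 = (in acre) 9.853e-06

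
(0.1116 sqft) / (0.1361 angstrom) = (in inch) 2.999e+10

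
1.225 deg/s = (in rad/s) 0.02138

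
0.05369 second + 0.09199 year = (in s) 2.901e+06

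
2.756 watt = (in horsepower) 0.003696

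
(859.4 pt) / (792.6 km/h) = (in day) 1.594e-08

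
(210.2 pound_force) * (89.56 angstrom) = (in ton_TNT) 2.001e-15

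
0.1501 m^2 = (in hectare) 1.501e-05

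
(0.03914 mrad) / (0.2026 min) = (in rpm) 3.075e-05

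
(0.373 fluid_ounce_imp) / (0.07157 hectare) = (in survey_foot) 4.858e-08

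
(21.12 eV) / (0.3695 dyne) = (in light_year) 9.68e-29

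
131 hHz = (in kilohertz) 13.1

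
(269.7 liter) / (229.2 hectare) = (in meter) 1.177e-07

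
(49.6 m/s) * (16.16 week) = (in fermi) 4.848e+23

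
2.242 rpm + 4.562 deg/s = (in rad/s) 0.3144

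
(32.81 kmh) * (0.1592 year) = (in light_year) 4.836e-09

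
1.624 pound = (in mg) 7.366e+05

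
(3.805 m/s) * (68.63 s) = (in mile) 0.1623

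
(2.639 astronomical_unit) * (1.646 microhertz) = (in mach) 1908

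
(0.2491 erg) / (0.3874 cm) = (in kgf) 6.557e-07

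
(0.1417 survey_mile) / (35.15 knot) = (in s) 12.61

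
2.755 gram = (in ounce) 0.09718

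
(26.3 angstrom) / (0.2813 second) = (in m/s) 9.349e-09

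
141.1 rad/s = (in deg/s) 8084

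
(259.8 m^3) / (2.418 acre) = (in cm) 2.655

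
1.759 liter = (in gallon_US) 0.4647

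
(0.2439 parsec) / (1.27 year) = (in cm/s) 1.879e+10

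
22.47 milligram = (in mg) 22.47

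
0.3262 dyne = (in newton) 3.262e-06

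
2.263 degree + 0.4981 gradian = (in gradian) 3.013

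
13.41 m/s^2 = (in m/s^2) 13.41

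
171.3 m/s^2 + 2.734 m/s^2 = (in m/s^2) 174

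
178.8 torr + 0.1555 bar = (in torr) 295.4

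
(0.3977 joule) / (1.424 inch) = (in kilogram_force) 1.121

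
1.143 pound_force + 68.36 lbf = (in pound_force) 69.5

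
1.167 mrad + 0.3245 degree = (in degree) 0.3914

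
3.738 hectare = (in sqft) 4.024e+05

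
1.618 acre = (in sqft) 7.048e+04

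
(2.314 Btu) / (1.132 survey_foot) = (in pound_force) 1591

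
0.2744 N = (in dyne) 2.744e+04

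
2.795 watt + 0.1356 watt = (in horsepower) 0.00393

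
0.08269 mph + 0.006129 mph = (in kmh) 0.1429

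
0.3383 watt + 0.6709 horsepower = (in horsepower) 0.6714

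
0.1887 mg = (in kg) 1.887e-07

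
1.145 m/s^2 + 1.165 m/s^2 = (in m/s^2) 2.31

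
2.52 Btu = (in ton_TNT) 6.355e-07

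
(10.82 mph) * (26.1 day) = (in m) 1.091e+07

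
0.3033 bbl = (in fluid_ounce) 1631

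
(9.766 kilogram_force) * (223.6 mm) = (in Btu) 0.0203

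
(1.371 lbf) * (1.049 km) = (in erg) 6.397e+10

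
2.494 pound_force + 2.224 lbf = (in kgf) 2.14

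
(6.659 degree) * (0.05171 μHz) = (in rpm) 5.739e-08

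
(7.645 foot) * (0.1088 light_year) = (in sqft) 2.582e+16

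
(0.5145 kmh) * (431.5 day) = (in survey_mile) 3311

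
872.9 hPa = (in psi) 12.66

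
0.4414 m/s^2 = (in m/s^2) 0.4414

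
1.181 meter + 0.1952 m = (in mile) 0.0008551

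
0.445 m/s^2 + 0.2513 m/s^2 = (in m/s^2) 0.6963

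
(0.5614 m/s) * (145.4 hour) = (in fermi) 2.939e+20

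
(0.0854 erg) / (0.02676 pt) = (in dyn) 90.46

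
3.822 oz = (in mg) 1.084e+05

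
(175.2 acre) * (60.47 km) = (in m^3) 4.287e+10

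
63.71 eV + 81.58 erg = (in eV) 5.092e+13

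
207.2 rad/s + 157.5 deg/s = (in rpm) 2005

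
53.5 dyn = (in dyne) 53.5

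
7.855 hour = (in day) 0.3273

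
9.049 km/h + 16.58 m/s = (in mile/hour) 42.71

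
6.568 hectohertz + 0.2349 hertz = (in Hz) 657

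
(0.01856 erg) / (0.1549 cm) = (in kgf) 1.222e-07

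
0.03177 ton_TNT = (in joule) 1.329e+08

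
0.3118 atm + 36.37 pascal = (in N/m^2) 3.163e+04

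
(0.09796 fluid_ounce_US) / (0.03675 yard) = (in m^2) 8.621e-05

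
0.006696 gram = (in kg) 6.696e-06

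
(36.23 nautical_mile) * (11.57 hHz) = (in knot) 1.509e+08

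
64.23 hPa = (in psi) 0.9316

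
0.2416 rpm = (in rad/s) 0.0253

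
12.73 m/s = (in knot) 24.75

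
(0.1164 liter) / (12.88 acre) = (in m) 2.233e-09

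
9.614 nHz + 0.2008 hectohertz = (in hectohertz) 0.2008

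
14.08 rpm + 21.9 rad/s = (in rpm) 223.2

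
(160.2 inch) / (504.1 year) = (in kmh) 9.215e-10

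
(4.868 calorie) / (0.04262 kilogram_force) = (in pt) 1.381e+05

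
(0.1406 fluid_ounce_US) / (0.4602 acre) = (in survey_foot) 7.325e-09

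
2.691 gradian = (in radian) 0.04227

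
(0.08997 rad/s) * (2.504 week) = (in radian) 1.363e+05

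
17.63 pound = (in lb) 17.63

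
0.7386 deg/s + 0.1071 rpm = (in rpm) 0.2302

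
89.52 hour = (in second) 3.223e+05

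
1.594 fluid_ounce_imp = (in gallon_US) 0.01196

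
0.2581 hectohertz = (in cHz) 2581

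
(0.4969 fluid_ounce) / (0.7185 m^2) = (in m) 2.045e-05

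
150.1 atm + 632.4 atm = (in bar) 792.9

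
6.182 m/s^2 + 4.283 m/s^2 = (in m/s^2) 10.46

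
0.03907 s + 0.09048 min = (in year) 1.734e-07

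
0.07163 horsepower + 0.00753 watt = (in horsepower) 0.07164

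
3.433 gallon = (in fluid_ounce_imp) 457.4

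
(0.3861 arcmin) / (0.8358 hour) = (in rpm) 3.564e-07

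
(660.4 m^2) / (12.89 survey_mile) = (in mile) 1.978e-05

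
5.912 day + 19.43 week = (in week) 20.27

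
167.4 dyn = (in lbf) 0.0003763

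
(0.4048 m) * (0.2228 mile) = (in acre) 0.03587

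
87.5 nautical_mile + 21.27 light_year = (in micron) 2.012e+23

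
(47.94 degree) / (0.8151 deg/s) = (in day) 0.0006807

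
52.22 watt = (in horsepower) 0.07003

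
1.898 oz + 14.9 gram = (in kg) 0.06871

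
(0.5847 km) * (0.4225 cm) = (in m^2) 2.47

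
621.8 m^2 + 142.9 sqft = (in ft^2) 6836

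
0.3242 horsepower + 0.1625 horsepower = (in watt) 362.9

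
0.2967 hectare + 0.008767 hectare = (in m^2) 3055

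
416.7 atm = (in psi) 6124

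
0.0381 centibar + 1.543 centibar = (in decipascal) 1.581e+04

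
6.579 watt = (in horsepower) 0.008823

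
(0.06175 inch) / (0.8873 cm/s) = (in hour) 4.91e-05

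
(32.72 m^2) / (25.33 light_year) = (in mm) 1.365e-13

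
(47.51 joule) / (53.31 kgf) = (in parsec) 2.945e-18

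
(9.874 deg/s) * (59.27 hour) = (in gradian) 2.341e+06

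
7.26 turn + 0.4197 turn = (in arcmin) 1.659e+05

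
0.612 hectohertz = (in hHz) 0.612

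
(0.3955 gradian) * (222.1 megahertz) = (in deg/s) 7.906e+07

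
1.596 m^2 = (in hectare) 0.0001596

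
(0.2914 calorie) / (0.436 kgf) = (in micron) 2.852e+05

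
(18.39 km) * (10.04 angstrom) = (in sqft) 0.0001987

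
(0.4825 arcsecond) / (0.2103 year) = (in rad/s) 3.527e-13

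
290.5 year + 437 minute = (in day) 1.06e+05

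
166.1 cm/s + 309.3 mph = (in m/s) 139.9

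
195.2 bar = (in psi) 2831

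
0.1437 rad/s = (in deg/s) 8.233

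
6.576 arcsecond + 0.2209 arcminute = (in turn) 1.53e-05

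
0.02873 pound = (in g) 13.03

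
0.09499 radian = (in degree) 5.443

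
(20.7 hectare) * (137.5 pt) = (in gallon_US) 2.653e+06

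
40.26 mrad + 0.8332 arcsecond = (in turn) 0.006408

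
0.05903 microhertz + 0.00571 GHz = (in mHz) 5.71e+09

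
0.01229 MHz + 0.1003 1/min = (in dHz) 1.229e+05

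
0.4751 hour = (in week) 0.002828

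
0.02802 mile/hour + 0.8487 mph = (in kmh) 1.411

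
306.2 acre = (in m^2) 1.239e+06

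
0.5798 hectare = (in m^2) 5798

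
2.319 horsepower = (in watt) 1729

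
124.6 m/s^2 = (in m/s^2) 124.6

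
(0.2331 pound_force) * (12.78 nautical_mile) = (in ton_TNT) 5.866e-06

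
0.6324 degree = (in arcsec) 2277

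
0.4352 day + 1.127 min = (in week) 0.06228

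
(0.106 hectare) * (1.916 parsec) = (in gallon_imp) 1.379e+22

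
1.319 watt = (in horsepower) 0.001769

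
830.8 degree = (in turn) 2.308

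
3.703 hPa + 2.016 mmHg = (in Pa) 639.1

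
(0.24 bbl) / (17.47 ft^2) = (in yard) 0.02571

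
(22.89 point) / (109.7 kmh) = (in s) 0.000265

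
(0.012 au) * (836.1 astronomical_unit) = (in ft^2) 2.417e+24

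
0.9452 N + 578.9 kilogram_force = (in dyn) 5.678e+08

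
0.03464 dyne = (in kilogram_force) 3.532e-08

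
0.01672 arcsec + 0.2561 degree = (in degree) 0.2561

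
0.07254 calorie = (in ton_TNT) 7.254e-11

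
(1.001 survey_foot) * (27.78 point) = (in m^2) 0.00299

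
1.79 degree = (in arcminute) 107.4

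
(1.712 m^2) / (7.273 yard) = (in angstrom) 2.574e+09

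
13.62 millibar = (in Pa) 1362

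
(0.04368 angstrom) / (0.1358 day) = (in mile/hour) 8.328e-16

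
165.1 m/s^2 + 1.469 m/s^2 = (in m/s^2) 166.6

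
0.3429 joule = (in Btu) 0.000325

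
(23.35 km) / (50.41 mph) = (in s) 1036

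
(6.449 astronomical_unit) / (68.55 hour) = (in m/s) 3.909e+06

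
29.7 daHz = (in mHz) 2.97e+05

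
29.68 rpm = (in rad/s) 3.108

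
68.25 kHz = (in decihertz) 6.825e+05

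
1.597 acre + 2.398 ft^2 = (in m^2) 6463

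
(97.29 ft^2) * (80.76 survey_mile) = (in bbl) 7.389e+06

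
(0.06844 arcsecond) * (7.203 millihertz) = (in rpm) 2.282e-08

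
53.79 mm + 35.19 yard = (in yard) 35.25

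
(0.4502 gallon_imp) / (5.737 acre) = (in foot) 2.892e-07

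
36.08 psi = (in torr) 1866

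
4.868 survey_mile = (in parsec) 2.539e-13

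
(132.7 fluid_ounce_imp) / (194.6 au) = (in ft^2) 1.394e-15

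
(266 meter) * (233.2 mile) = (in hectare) 9983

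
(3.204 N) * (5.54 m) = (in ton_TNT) 4.242e-09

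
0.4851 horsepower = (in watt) 361.7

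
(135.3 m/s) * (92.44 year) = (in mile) 2.451e+08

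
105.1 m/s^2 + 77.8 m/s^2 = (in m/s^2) 182.9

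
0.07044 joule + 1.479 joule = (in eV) 9.671e+18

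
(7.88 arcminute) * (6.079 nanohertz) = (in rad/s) 1.393e-11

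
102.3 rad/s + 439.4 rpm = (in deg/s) 8498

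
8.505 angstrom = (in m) 8.505e-10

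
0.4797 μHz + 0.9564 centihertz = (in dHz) 0.09564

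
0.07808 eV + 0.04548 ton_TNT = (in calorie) 4.548e+07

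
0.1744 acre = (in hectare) 0.07058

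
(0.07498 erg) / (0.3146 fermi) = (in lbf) 5.358e+06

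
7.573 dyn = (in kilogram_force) 7.722e-06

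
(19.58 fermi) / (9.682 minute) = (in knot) 6.552e-17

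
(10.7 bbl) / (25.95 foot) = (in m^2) 0.2151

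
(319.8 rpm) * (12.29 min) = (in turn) 3930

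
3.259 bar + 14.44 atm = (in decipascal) 1.789e+07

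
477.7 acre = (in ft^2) 2.081e+07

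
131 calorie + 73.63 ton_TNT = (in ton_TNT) 73.63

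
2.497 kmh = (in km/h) 2.497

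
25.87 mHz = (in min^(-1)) 1.552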